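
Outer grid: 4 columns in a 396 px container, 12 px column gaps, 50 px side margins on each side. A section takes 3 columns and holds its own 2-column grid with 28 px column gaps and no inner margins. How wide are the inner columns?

95.5 px

Subtract both margins: 396 − 2·50 = 296 px.
Subtracting 3 column gaps of 12 leaves 260 for 4 columns, so c = 65 px.
3-column span = 3·65 + 2·12 = 219 px.
219 − 1·28 = 191; ÷2 gives d = 95.5 px.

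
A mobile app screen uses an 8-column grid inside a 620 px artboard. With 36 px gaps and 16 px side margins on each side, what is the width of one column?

42 px

Take off 32 px of margins, leaving 588 px.
8 columns + 7 gaps: 8c + 7·36 = 588.
8c = 588 − 252 = 336, so c = 42 px.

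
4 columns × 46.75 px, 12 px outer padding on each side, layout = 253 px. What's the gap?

Subtract both margins: 253 − 2·12 = 229 px.
4 columns take 4·46.75 = 187 px; remaining 42 splits into 3 gaps.
g = 42 / 3 = 14 px.

14 px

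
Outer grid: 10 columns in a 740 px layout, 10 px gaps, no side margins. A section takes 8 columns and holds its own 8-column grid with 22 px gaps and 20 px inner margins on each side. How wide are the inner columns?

740 − 9·10 = 650; ÷10 gives c = 65 px.
8 columns plus 7 gaps: 520 + 70 = 590 px.
Inner content = 590 − 2·20 = 550 px.
550 − 7·22 = 396; ÷8 gives d = 49.5 px.

49.5 px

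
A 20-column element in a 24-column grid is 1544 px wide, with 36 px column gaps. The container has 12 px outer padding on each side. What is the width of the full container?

1884 px

1544 − 19·36 = 860; ÷20 gives c = 43 px.
Container = 2·12 + 24·43 + 23·36 = 24 + 1032 + 828 = 1884 px.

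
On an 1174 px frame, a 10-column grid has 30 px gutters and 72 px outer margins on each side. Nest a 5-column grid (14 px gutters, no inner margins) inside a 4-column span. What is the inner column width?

67.6 px

Outer content = 1174 − 2·72 = 1030 px.
Subtracting 9 gutters of 30 leaves 760 for 10 columns, so c = 76 px.
4 columns plus 3 gutters: 304 + 90 = 394 px.
394 − 4·14 = 338; ÷5 gives d = 67.6 px.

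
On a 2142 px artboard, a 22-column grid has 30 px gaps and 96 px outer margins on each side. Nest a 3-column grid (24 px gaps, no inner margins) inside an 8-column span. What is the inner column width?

214 px

Subtract both margins: 2142 − 2·96 = 1950 px.
Subtracting 21 gaps of 30 leaves 1320 for 22 columns, so c = 60 px.
8-column span = 8·60 + 7·30 = 690 px.
3d + 2·24 = 690 → 3d = 642 → d = 214 px.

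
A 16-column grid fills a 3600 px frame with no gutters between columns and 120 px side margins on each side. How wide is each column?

Take off 240 px of margins, leaving 3360 px.
With no gutters, each column is 3360/16 = 210 px.

210 px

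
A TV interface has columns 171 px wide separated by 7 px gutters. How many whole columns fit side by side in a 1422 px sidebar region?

k columns need k·171 + (k−1)·7 = k·178 − 7.
k·178 − 7 ≤ 1422 → k ≤ 1429 / 178 ≈ 8.03, so k = 8.

8 columns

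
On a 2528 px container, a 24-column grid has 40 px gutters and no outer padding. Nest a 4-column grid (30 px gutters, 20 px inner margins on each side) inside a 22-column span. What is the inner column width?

24c + 23·40 = 2528 → 24c = 1608 → c = 67 px.
Span of 22: 22·67 + 21·40 = 1474 + 840 = 2314 px.
Inner content = 2314 − 2·20 = 2274 px.
4d + 3·30 = 2274 → 4d = 2184 → d = 546 px.

546 px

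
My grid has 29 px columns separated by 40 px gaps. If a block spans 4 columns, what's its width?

236 px

4 columns plus 3 gaps: 116 + 120 = 236 px.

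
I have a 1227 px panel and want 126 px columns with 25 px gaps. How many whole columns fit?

Each extra column adds 126 + 25 = 151 px.
(1227 + 25) / 151 = 8.29, so 8 columns fit.

8 columns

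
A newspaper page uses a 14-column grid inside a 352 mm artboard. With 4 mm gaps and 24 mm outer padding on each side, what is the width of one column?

Take off 48 mm of margins, leaving 304 mm.
14 columns + 13 gaps: 14c + 13·4 = 304.
14c = 304 − 52 = 252, so c = 18 mm.

18 mm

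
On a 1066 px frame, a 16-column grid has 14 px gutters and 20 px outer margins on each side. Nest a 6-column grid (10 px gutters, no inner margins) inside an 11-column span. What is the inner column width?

Outer content = 1066 − 2·20 = 1026 px.
1026 − 15·14 = 816; ÷16 gives c = 51 px.
Span of 11: 11·51 + 10·14 = 561 + 140 = 701 px.
6 columns + 5 gutters: 6d + 5·10 = 701.
6d = 701 − 50 = 651, so d = 108.5 px.

108.5 px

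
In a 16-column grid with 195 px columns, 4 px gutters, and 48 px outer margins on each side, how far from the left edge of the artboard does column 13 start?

2436 px

Each column+gutter stride is 199 px; 12 of them past the 48 px margin is 48 + 2388 = 2436 px.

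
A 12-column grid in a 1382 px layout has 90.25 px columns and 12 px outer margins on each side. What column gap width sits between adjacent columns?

25 px

Take off 24 px of margins, leaving 1358 px.
Columns use 1083 px, leaving 275 px across 11 column gaps = 25 px each.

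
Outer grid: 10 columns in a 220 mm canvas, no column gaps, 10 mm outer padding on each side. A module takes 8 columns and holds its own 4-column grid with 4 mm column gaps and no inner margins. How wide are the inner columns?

37 mm

Outer content = 220 − 2·10 = 200 mm.
10c = 200 → c = 20 mm.
With no column gaps, 8 columns span 8·20 = 160 mm.
Subtracting 3 column gaps of 4 leaves 148 for 4 columns, so d = 37 mm.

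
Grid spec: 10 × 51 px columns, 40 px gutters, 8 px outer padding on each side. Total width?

Total width: 2·8 + 10·51 + 9·40 = 886 px.

886 px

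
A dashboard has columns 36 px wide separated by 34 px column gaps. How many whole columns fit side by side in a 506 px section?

7 columns

Each extra column adds 36 + 34 = 70 px.
(506 + 34) / 70 = 7.71, so 7 columns fit.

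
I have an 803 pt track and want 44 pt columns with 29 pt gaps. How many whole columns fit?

11 columns

k columns need k·44 + (k−1)·29 = k·73 − 29.
k·73 − 29 ≤ 803 → k ≤ 832 / 73 ≈ 11.40, so k = 11.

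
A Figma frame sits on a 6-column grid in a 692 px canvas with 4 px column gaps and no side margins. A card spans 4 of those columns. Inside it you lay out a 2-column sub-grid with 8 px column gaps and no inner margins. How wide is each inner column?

226 px

692 − 5·4 = 672; ÷6 gives c = 112 px.
4-column span = 4·112 + 3·4 = 460 px.
2d + 1·8 = 460 → 2d = 452 → d = 226 px.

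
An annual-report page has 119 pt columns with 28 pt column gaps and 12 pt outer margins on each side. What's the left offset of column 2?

Column 2 starts at margin + 1·(column + gutter) = 12 + 1·147 = 159 pt.

159 pt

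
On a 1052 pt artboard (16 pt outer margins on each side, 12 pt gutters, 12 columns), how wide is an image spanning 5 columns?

418 pt

Content width = 1052 − 2·16 = 1020 pt.
1020 − 11·12 = 888; ÷12 gives c = 74 pt.
5 columns plus 4 gutters: 370 + 48 = 418 pt.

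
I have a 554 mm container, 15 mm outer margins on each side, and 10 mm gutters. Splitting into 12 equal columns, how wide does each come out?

34.5 mm

Subtract both margins: 554 − 2·15 = 524 mm.
12 columns + 11 gutters: 12c + 11·10 = 524.
12c = 524 − 110 = 414, so c = 34.5 mm.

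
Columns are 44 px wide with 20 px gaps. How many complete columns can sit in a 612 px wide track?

Each extra column adds 44 + 20 = 64 px.
(612 + 20) / 64 = 9.88, so 9 columns fit.

9 columns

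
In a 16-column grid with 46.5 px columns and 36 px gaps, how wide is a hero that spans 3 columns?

3 columns plus 2 gaps: 139.5 + 72 = 211.5 px.

211.5 px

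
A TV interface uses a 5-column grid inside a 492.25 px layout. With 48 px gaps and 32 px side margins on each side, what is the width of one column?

Content width = 492.25 − 2·32 = 428.25 px.
428.25 − 4·48 = 236.25; ÷5 gives c = 47.25 px.

47.25 px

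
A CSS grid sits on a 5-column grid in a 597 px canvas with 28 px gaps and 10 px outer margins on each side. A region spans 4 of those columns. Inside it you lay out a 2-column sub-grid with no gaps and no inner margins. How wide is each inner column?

228 px

Inside the margins: 597 − 20 = 577 px.
5 columns + 4 gaps: 5c + 4·28 = 577.
5c = 577 − 112 = 465, so c = 93 px.
4 columns plus 3 gaps: 372 + 84 = 456 px.
With no gaps, each column is 456/2 = 228 px.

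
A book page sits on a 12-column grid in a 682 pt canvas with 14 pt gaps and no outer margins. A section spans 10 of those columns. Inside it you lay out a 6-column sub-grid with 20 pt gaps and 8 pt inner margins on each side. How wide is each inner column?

12 columns + 11 gaps: 12c + 11·14 = 682.
12c = 682 − 154 = 528, so c = 44 pt.
10-column span = 10·44 + 9·14 = 566 pt.
Inner content = 566 − 2·8 = 550 pt.
Subtracting 5 gaps of 20 leaves 450 for 6 columns, so d = 75 pt.

75 pt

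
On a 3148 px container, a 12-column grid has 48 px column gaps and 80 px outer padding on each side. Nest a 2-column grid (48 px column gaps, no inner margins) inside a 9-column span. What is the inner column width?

1090.5 px

Outer content = 3148 − 2·80 = 2988 px.
2988 − 11·48 = 2460; ÷12 gives c = 205 px.
Span of 9: 9·205 + 8·48 = 1845 + 384 = 2229 px.
2d + 1·48 = 2229 → 2d = 2181 → d = 1090.5 px.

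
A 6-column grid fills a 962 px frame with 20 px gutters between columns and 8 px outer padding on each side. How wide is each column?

141 px

Inside the margins: 962 − 16 = 946 px.
946 − 5·20 = 846; ÷6 gives c = 141 px.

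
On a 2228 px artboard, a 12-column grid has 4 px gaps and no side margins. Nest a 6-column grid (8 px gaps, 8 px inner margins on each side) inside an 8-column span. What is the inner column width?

238 px

Subtracting 11 gaps of 4 leaves 2184 for 12 columns, so c = 182 px.
8 columns plus 7 gaps: 1456 + 28 = 1484 px.
Inner content = 1484 − 2·8 = 1468 px.
1468 − 5·8 = 1428; ÷6 gives d = 238 px.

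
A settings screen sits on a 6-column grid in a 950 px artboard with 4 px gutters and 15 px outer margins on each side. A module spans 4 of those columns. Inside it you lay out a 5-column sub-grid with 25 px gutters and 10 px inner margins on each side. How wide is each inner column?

98.4 px

Inside the margins: 950 − 30 = 920 px.
920 − 5·4 = 900; ÷6 gives c = 150 px.
4 columns plus 3 gutters: 600 + 12 = 612 px.
Inner content = 612 − 2·10 = 592 px.
5d + 4·25 = 592 → 5d = 492 → d = 98.4 px.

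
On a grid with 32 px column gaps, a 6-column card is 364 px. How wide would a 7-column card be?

6 columns + 5 column gaps: 6c + 5·32 = 364.
6c = 364 − 160 = 204, so c = 34 px.
7-column span = 7·34 + 6·32 = 430 px.

430 px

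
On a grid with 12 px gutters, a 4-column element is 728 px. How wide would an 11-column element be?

2023 px

4 columns + 3 gutters: 4c + 3·12 = 728.
4c = 728 − 36 = 692, so c = 173 px.
11 columns plus 10 gutters: 1903 + 120 = 2023 px.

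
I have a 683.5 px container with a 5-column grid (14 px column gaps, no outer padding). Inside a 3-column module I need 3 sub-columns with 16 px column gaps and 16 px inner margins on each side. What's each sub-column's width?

5c + 4·14 = 683.5 → 5c = 627.5 → c = 125.5 px.
3 columns plus 2 column gaps: 376.5 + 28 = 404.5 px.
Inner content = 404.5 − 2·16 = 372.5 px.
3d + 2·16 = 372.5 → 3d = 340.5 → d = 113.5 px.

113.5 px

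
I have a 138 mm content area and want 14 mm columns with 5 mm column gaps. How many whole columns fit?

7 columns

7 columns: 7·14 + 6·5 = 128 mm ≤ 138.
8 columns: 147 mm > 138. So 7.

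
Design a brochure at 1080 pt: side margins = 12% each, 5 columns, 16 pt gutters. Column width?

Each margin = 12% of 1080 = 129.6 pt; content = 1080 − 2·129.6 = 820.8 pt.
820.8 − 4·16 = 756.8; ÷5 gives c = 151.36 pt.

151.36 pt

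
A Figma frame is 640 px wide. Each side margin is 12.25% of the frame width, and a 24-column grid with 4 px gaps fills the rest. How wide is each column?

16.3 px

Margins: 12.25% × 640 = 78.4 px each, so content = 640 − 156.8 = 483.2 px.
483.2 − 23·4 = 391.2; ÷24 gives c = 16.3 px.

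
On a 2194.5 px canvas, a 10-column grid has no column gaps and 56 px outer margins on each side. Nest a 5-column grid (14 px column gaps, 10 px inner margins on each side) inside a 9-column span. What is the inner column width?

359.65 px

Take off 112 px of margins, leaving 2082.5 px.
2082.5 / 10 = 208.25 px per column.
With no column gaps, 9 columns span 9·208.25 = 1874.25 px.
Inner content = 1874.25 − 2·10 = 1854.25 px.
1854.25 − 4·14 = 1798.25; ÷5 gives d = 359.65 px.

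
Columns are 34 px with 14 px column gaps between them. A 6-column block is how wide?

6-column span = 6·34 + 5·14 = 274 px.

274 px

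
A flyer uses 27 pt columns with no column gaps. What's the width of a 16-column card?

16-column span = 16·27 = 432 pt.

432 pt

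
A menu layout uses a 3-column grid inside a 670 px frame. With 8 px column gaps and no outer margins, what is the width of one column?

3c + 2·8 = 670 → 3c = 654 → c = 218 px.

218 px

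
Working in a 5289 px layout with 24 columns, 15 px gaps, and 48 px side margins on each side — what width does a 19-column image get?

Subtract both margins: 5289 − 2·48 = 5193 px.
24 columns + 23 gaps: 24c + 23·15 = 5193.
24c = 5193 − 345 = 4848, so c = 202 px.
19-column span = 19·202 + 18·15 = 4108 px.

4108 px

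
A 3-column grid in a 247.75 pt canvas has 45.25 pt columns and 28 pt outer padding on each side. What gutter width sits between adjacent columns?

Inside the margins: 247.75 − 56 = 191.75 pt.
3 columns take 3·45.25 = 135.75 pt; remaining 56 splits into 2 gutters.
g = 56 / 2 = 28 pt.

28 pt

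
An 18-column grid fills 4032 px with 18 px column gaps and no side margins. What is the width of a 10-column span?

18 columns + 17 column gaps: 18c + 17·18 = 4032.
18c = 4032 − 306 = 3726, so c = 207 px.
10-column span = 10·207 + 9·18 = 2232 px.

2232 px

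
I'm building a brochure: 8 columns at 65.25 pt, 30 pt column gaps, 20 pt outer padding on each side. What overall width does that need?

772 pt

Total width: 2·20 + 8·65.25 + 7·30 = 772 pt.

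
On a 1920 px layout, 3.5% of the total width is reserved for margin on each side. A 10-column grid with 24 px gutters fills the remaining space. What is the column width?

1920 × (1 − 2·3.5%) = 1920 × 93% = 1785.6 px for the columns.
10c + 9·24 = 1785.6 → 10c = 1569.6 → c = 156.96 px.

156.96 px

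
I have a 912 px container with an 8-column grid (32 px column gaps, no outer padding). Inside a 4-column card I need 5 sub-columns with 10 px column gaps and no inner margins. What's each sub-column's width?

80 px

912 − 7·32 = 688; ÷8 gives c = 86 px.
Span of 4: 4·86 + 3·32 = 344 + 96 = 440 px.
Subtracting 4 column gaps of 10 leaves 400 for 5 columns, so d = 80 px.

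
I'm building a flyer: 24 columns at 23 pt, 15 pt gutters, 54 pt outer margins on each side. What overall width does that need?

Adding margins, columns and gutters: 108 + 552 + 345 = 1005 pt.

1005 pt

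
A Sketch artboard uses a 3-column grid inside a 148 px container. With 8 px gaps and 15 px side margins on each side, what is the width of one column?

34 px

Inside the margins: 148 − 30 = 118 px.
3c + 2·8 = 118 → 3c = 102 → c = 34 px.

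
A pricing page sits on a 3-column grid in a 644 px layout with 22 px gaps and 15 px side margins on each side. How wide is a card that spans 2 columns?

Take off 30 px of margins, leaving 614 px.
614 − 2·22 = 570; ÷3 gives c = 190 px.
2 columns plus 1 gap: 380 + 22 = 402 px.

402 px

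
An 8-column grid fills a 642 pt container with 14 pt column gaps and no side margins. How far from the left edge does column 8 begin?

8 columns + 7 column gaps: 8c + 7·14 = 642.
8c = 642 − 98 = 544, so c = 68 pt.
Each column+gutter stride is 82 pt; with no margin, 7 of them is 574 pt.

574 pt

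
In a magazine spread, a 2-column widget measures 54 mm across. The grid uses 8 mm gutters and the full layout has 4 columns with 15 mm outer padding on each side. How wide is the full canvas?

146 mm

2 columns + 1 gutter: 2c + 1·8 = 54.
2c = 54 − 8 = 46, so c = 23 mm.
Total width: 2·15 + 4·23 + 3·8 = 146 mm.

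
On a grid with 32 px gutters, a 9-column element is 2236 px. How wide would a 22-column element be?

5512 px

9c + 8·32 = 2236 → 9c = 1980 → c = 220 px.
22 columns plus 21 gutters: 4840 + 672 = 5512 px.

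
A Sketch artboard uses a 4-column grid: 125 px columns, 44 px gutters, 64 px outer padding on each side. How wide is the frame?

Adding margins, columns and gutters: 128 + 500 + 132 = 760 px.

760 px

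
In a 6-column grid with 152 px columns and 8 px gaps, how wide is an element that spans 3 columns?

472 px

3-column span = 3·152 + 2·8 = 472 px.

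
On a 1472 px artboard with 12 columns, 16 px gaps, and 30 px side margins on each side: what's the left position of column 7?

Content = 1472 − 2·30 = 1412 px.
Subtracting 11 gaps of 16 leaves 1236 for 12 columns, so c = 103 px.
Before column 7: the margin + 6 columns + 6 gaps.
Offset = 30 + 6·(103 + 16) = 30 + 714 = 744 px.

744 px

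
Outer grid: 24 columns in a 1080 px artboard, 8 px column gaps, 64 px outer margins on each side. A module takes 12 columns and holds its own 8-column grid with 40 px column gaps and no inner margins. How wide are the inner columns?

Take off 128 px of margins, leaving 952 px.
24c + 23·8 = 952 → 24c = 768 → c = 32 px.
Span of 12: 12·32 + 11·8 = 384 + 88 = 472 px.
8 columns + 7 column gaps: 8d + 7·40 = 472.
8d = 472 − 280 = 192, so d = 24 px.

24 px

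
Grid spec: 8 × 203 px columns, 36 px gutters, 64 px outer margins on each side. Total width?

2004 px

Layout = 2·64 + 8·203 + 7·36 = 128 + 1624 + 252 = 2004 px.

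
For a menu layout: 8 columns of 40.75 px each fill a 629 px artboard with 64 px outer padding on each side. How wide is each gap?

25 px

Take off 128 px of margins, leaving 501 px.
Columns use 326 px, leaving 175 px across 7 gaps = 25 px each.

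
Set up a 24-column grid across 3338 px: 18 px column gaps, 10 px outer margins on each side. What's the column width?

Inside the margins: 3338 − 20 = 3318 px.
3318 − 23·18 = 2904; ÷24 gives c = 121 px.

121 px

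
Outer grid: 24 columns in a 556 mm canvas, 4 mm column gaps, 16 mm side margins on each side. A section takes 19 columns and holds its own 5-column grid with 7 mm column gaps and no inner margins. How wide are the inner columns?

77.2 mm

Inside the margins: 556 − 32 = 524 mm.
24 columns + 23 column gaps: 24c + 23·4 = 524.
24c = 524 − 92 = 432, so c = 18 mm.
19 columns plus 18 column gaps: 342 + 72 = 414 mm.
5 columns + 4 column gaps: 5d + 4·7 = 414.
5d = 414 − 28 = 386, so d = 77.2 mm.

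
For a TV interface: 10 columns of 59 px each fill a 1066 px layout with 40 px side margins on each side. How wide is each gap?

Subtract both margins: 1066 − 2·40 = 986 px.
10 columns take 10·59 = 590 px; remaining 396 splits into 9 gaps.
g = 396 / 9 = 44 px.

44 px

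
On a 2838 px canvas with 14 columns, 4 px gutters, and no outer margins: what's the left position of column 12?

Subtracting 13 gutters of 4 leaves 2786 for 14 columns, so c = 199 px.
Before column 12: 11 columns + 11 gutters.
Offset = 11·(199 + 4) = 11·203 = 2233 px.

2233 px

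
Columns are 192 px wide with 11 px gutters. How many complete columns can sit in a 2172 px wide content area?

10 columns

10 columns: 10·192 + 9·11 = 2019 px ≤ 2172.
11 columns: 2222 px > 2172. So 10.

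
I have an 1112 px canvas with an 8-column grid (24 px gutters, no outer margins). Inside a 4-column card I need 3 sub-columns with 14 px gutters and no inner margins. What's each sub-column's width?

8c + 7·24 = 1112 → 8c = 944 → c = 118 px.
Span of 4: 4·118 + 3·24 = 472 + 72 = 544 px.
3 columns + 2 gutters: 3d + 2·14 = 544.
3d = 544 − 28 = 516, so d = 172 px.

172 px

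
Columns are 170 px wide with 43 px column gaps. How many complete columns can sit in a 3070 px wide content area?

14 columns: 14·170 + 13·43 = 2939 px ≤ 3070.
15 columns: 3152 px > 3070. So 14.

14 columns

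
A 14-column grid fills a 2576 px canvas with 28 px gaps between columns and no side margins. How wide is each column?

14c + 13·28 = 2576 → 14c = 2212 → c = 158 px.

158 px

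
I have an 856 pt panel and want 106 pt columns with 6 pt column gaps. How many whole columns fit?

7 columns: 7·106 + 6·6 = 778 pt ≤ 856.
8 columns: 890 pt > 856. So 7.

7 columns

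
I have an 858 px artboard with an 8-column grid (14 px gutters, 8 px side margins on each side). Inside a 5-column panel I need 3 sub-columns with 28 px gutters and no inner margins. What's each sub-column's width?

155 px

Subtract both margins: 858 − 2·8 = 842 px.
842 − 7·14 = 744; ÷8 gives c = 93 px.
5-column span = 5·93 + 4·14 = 521 px.
521 − 2·28 = 465; ÷3 gives d = 155 px.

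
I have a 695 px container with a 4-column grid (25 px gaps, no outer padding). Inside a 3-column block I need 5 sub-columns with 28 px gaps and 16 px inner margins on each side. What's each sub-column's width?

74.2 px

4c + 3·25 = 695 → 4c = 620 → c = 155 px.
Span of 3: 3·155 + 2·25 = 465 + 50 = 515 px.
Inner content = 515 − 2·16 = 483 px.
Subtracting 4 gaps of 28 leaves 371 for 5 columns, so d = 74.2 px.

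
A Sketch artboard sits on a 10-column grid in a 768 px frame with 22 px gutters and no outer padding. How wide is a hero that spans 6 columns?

452 px

10 columns + 9 gutters: 10c + 9·22 = 768.
10c = 768 − 198 = 570, so c = 57 px.
6 columns plus 5 gutters: 342 + 110 = 452 px.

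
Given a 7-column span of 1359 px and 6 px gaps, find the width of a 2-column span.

7 columns + 6 gaps: 7c + 6·6 = 1359.
7c = 1359 − 36 = 1323, so c = 189 px.
Span of 2: 2·189 + 1·6 = 378 + 6 = 384 px.

384 px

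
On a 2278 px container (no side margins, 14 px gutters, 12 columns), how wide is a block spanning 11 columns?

12c + 11·14 = 2278 → 12c = 2124 → c = 177 px.
11-column span = 11·177 + 10·14 = 2087 px.

2087 px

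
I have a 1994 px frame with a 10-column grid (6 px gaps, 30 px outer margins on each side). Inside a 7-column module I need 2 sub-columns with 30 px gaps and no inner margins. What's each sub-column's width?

Outer content = 1994 − 2·30 = 1934 px.
1934 − 9·6 = 1880; ÷10 gives c = 188 px.
7 columns plus 6 gaps: 1316 + 36 = 1352 px.
1352 − 1·30 = 1322; ÷2 gives d = 661 px.

661 px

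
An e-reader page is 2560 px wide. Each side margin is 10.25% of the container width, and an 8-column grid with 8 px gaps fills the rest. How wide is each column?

247.4 px

2560 × (1 − 2·10.25%) = 2560 × 79.5% = 2035.2 px for the columns.
8c + 7·8 = 2035.2 → 8c = 1979.2 → c = 247.4 px.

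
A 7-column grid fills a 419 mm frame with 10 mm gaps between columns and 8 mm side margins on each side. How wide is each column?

49 mm

Take off 16 mm of margins, leaving 403 mm.
Subtracting 6 gaps of 10 leaves 343 for 7 columns, so c = 49 mm.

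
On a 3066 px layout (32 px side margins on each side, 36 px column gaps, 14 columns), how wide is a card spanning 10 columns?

Content width = 3066 − 2·32 = 3002 px.
14c + 13·36 = 3002 → 14c = 2534 → c = 181 px.
10 columns plus 9 column gaps: 1810 + 324 = 2134 px.

2134 px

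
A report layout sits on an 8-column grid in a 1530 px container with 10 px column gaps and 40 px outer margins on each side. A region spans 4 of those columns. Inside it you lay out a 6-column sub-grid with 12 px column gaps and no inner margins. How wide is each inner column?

Inside the margins: 1530 − 80 = 1450 px.
8c + 7·10 = 1450 → 8c = 1380 → c = 172.5 px.
4 columns plus 3 column gaps: 690 + 30 = 720 px.
720 − 5·12 = 660; ÷6 gives d = 110 px.

110 px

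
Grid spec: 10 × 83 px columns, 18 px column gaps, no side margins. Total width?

Total width: 10·83 + 9·18 = 992 px.

992 px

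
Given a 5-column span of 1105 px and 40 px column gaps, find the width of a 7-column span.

1563 px

5 columns + 4 column gaps: 5c + 4·40 = 1105.
5c = 1105 − 160 = 945, so c = 189 px.
7 columns plus 6 column gaps: 1323 + 240 = 1563 px.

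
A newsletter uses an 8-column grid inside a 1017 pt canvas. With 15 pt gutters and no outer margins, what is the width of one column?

114 pt

8 columns + 7 gutters: 8c + 7·15 = 1017.
8c = 1017 − 105 = 912, so c = 114 pt.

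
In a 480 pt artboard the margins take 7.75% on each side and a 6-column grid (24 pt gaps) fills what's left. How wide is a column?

Each margin = 7.75% of 480 = 37.2 pt; content = 480 − 2·37.2 = 405.6 pt.
6 columns + 5 gaps: 6c + 5·24 = 405.6.
6c = 405.6 − 120 = 285.6, so c = 47.6 pt.

47.6 pt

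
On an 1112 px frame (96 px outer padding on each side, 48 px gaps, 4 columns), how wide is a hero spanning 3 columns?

678 px

Take off 192 px of margins, leaving 920 px.
4c + 3·48 = 920 → 4c = 776 → c = 194 px.
3-column span = 3·194 + 2·48 = 678 px.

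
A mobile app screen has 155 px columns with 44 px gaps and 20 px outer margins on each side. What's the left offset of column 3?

418 px

Column 3 starts at margin + 2·(column + gutter) = 20 + 2·199 = 418 px.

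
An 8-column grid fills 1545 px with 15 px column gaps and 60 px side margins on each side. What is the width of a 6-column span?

1065 px

Take off 120 px of margins, leaving 1425 px.
8c + 7·15 = 1425 → 8c = 1320 → c = 165 px.
Span of 6: 6·165 + 5·15 = 990 + 75 = 1065 px.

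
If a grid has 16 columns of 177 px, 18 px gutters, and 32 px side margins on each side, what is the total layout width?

Adding margins, columns and gutters: 64 + 2832 + 270 = 3166 px.

3166 px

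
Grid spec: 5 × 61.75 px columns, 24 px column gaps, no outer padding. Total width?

Layout = 5·61.75 + 4·24 = 308.75 + 96 = 404.75 px.

404.75 px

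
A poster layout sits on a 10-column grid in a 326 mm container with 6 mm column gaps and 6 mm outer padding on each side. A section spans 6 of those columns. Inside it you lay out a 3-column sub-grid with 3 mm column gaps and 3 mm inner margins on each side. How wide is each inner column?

58 mm

Outer content = 326 − 2·6 = 314 mm.
10 columns + 9 column gaps: 10c + 9·6 = 314.
10c = 314 − 54 = 260, so c = 26 mm.
Span of 6: 6·26 + 5·6 = 156 + 30 = 186 mm.
Inner content = 186 − 2·3 = 180 mm.
180 − 2·3 = 174; ÷3 gives d = 58 mm.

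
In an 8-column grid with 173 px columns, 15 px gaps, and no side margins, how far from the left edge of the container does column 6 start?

940 px

Each column+gutter stride is 188 px; with no margin, 5 of them is 940 px.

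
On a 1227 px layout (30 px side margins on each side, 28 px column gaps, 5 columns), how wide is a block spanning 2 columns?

Inside the margins: 1227 − 60 = 1167 px.
5c + 4·28 = 1167 → 5c = 1055 → c = 211 px.
2-column span = 2·211 + 1·28 = 450 px.

450 px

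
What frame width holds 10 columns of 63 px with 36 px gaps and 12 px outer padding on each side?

978 px

Adding margins, columns and gutters: 24 + 630 + 324 = 978 px.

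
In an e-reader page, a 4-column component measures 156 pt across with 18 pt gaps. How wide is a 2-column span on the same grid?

4 columns + 3 gaps: 4c + 3·18 = 156.
4c = 156 − 54 = 102, so c = 25.5 pt.
2 columns plus 1 gap: 51 + 18 = 69 pt.

69 pt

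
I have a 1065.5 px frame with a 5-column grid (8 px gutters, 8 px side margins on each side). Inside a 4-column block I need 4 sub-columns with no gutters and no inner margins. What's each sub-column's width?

Inside the margins: 1065.5 − 16 = 1049.5 px.
5 columns + 4 gutters: 5c + 4·8 = 1049.5.
5c = 1049.5 − 32 = 1017.5, so c = 203.5 px.
Span of 4: 4·203.5 + 3·8 = 814 + 24 = 838 px.
838 / 4 = 209.5 px per column.

209.5 px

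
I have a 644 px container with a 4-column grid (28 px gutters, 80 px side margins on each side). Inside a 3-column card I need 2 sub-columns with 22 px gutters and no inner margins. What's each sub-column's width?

Subtract both margins: 644 − 2·80 = 484 px.
4c + 3·28 = 484 → 4c = 400 → c = 100 px.
3 columns plus 2 gutters: 300 + 56 = 356 px.
2 columns + 1 gutter: 2d + 1·22 = 356.
2d = 356 − 22 = 334, so d = 167 px.

167 px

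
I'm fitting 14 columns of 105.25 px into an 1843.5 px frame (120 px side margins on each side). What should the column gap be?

Subtract both margins: 1843.5 − 2·120 = 1603.5 px.
14 columns take 14·105.25 = 1473.5 px; remaining 130 splits into 13 column gaps.
g = 130 / 13 = 10 px.

10 px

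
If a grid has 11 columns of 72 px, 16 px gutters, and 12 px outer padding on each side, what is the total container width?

Total width: 2·12 + 11·72 + 10·16 = 976 px.

976 px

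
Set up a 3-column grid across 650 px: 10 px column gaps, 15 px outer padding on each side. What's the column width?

200 px

Inside the margins: 650 − 30 = 620 px.
3 columns + 2 column gaps: 3c + 2·10 = 620.
3c = 620 − 20 = 600, so c = 200 px.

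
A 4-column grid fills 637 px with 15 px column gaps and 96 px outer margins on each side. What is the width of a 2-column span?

215 px

Subtract both margins: 637 − 2·96 = 445 px.
Subtracting 3 column gaps of 15 leaves 400 for 4 columns, so c = 100 px.
2-column span = 2·100 + 1·15 = 215 px.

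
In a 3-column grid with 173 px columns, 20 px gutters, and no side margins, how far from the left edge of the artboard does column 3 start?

Before column 3: 2 columns + 2 gutters.
Offset = 2·(173 + 20) = 2·193 = 386 px.

386 px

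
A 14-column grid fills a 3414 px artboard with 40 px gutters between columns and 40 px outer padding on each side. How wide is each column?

Subtract both margins: 3414 − 2·40 = 3334 px.
14 columns + 13 gutters: 14c + 13·40 = 3334.
14c = 3334 − 520 = 2814, so c = 201 px.

201 px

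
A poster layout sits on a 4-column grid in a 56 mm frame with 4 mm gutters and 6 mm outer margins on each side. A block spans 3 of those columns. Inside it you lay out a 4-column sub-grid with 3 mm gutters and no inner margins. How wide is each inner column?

Take off 12 mm of margins, leaving 44 mm.
4 columns + 3 gutters: 4c + 3·4 = 44.
4c = 44 − 12 = 32, so c = 8 mm.
3 columns plus 2 gutters: 24 + 8 = 32 mm.
32 − 3·3 = 23; ÷4 gives d = 5.75 mm.

5.75 mm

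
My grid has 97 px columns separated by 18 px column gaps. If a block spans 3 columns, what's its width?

327 px

3-column span = 3·97 + 2·18 = 327 px.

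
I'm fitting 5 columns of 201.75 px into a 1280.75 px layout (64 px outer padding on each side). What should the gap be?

36 px

Subtract both margins: 1280.75 − 2·64 = 1152.75 px.
Columns use 1008.75 px, leaving 144 px across 4 gaps = 36 px each.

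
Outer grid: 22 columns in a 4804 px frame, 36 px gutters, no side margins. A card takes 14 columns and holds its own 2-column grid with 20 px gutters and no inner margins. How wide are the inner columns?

22 columns + 21 gutters: 22c + 21·36 = 4804.
22c = 4804 − 756 = 4048, so c = 184 px.
14 columns plus 13 gutters: 2576 + 468 = 3044 px.
2d + 1·20 = 3044 → 2d = 3024 → d = 1512 px.

1512 px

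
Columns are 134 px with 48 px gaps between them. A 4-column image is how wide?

680 px

4-column span = 4·134 + 3·48 = 680 px.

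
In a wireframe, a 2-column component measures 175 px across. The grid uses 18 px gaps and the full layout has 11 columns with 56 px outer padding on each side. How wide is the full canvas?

2c + 1·18 = 175 → 2c = 157 → c = 78.5 px.
Total width: 2·56 + 11·78.5 + 10·18 = 1155.5 px.

1155.5 px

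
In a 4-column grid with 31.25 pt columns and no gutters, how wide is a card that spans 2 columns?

2-column span = 2·31.25 = 62.5 pt.

62.5 pt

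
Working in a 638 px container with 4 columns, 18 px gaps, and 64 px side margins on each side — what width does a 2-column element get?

246 px

Content width = 638 − 2·64 = 510 px.
Subtracting 3 gaps of 18 leaves 456 for 4 columns, so c = 114 px.
Span of 2: 2·114 + 1·18 = 228 + 18 = 246 px.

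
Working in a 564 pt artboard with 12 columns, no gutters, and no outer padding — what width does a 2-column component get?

94 pt

12c = 564 → c = 47 pt.
2-column span = 2·47 = 94 pt.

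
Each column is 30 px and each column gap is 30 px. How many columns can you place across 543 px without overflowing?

k columns need k·30 + (k−1)·30 = k·60 − 30.
k·60 − 30 ≤ 543 → k ≤ 573 / 60 ≈ 9.55, so k = 9.

9 columns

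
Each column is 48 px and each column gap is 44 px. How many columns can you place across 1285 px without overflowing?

Each extra column adds 48 + 44 = 92 px.
(1285 + 44) / 92 = 14.45, so 14 columns fit.

14 columns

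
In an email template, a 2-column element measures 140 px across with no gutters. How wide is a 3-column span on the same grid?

210 px

With no gutters, each column is 140/2 = 70 px.
With no gutters, 3 columns span 3·70 = 210 px.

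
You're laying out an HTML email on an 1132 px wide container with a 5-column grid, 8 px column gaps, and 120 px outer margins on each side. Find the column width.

172 px

Inside the margins: 1132 − 240 = 892 px.
892 − 4·8 = 860; ÷5 gives c = 172 px.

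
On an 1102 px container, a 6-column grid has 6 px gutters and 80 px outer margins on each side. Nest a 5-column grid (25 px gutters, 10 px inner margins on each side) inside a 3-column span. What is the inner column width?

Take off 160 px of margins, leaving 942 px.
6c + 5·6 = 942 → 6c = 912 → c = 152 px.
3 columns plus 2 gutters: 456 + 12 = 468 px.
Inner content = 468 − 2·10 = 448 px.
5d + 4·25 = 448 → 5d = 348 → d = 69.6 px.

69.6 px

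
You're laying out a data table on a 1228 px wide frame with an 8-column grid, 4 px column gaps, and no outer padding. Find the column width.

150 px

8 columns + 7 column gaps: 8c + 7·4 = 1228.
8c = 1228 − 28 = 1200, so c = 150 px.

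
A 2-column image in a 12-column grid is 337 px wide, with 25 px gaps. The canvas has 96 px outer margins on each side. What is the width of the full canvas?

2339 px

337 − 1·25 = 312; ÷2 gives c = 156 px.
Total width: 2·96 + 12·156 + 11·25 = 2339 px.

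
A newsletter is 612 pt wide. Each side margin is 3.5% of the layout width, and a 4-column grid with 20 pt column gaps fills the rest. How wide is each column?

127.29 pt

Each margin = 3.5% of 612 = 21.42 pt; content = 612 − 2·21.42 = 569.16 pt.
4 columns + 3 column gaps: 4c + 3·20 = 569.16.
4c = 569.16 − 60 = 509.16, so c = 127.29 pt.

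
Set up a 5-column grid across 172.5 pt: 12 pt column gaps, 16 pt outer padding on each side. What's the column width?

18.5 pt

Subtract both margins: 172.5 − 2·16 = 140.5 pt.
5 columns + 4 column gaps: 5c + 4·12 = 140.5.
5c = 140.5 − 48 = 92.5, so c = 18.5 pt.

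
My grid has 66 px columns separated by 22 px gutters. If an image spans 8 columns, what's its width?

682 px

8 columns plus 7 gutters: 528 + 154 = 682 px.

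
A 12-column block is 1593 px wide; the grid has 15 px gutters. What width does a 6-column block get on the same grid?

789 px

Subtracting 11 gutters of 15 leaves 1428 for 12 columns, so c = 119 px.
Span of 6: 6·119 + 5·15 = 714 + 75 = 789 px.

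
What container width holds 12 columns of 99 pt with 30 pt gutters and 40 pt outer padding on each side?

1598 pt

Container = 2·40 + 12·99 + 11·30 = 80 + 1188 + 330 = 1598 pt.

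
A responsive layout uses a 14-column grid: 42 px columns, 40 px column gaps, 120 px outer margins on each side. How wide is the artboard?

Artboard = 2·120 + 14·42 + 13·40 = 240 + 588 + 520 = 1348 px.

1348 px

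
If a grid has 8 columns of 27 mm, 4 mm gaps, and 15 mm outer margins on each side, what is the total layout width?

Layout = 2·15 + 8·27 + 7·4 = 30 + 216 + 28 = 274 mm.

274 mm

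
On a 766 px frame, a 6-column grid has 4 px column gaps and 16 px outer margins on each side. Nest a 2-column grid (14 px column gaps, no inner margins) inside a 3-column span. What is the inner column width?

175.5 px

Take off 32 px of margins, leaving 734 px.
Subtracting 5 column gaps of 4 leaves 714 for 6 columns, so c = 119 px.
3-column span = 3·119 + 2·4 = 365 px.
2d + 1·14 = 365 → 2d = 351 → d = 175.5 px.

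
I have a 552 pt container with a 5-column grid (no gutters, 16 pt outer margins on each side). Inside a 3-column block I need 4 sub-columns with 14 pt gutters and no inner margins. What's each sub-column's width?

Outer content = 552 − 2·16 = 520 pt.
520 / 5 = 104 pt per column.
With no gutters, 3 columns span 3·104 = 312 pt.
4 columns + 3 gutters: 4d + 3·14 = 312.
4d = 312 − 42 = 270, so d = 67.5 pt.

67.5 pt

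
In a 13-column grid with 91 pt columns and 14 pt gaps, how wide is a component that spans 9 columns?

931 pt

Span of 9: 9·91 + 8·14 = 819 + 112 = 931 pt.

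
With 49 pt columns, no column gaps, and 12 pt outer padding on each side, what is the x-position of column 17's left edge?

Before column 17: the margin + 16 columns + 16 column gaps.
Offset = 12 + 16·(49 + 0) = 12 + 784 = 796 pt.

796 pt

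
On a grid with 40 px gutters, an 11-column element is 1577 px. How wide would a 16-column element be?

2312 px

11 columns + 10 gutters: 11c + 10·40 = 1577.
11c = 1577 − 400 = 1177, so c = 107 px.
Span of 16: 16·107 + 15·40 = 1712 + 600 = 2312 px.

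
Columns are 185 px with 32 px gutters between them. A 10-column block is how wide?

2138 px

10-column span = 10·185 + 9·32 = 2138 px.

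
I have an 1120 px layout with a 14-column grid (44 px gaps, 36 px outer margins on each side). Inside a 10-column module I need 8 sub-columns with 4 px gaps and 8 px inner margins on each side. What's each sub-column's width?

86.5 px

Inside the margins: 1120 − 72 = 1048 px.
14 columns + 13 gaps: 14c + 13·44 = 1048.
14c = 1048 − 572 = 476, so c = 34 px.
10-column span = 10·34 + 9·44 = 736 px.
Inner content = 736 − 2·8 = 720 px.
Subtracting 7 gaps of 4 leaves 692 for 8 columns, so d = 86.5 px.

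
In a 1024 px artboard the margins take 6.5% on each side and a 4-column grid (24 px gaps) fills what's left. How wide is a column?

204.72 px

Margins: 6.5% × 1024 = 66.56 px each, so content = 1024 − 133.12 = 890.88 px.
4c + 3·24 = 890.88 → 4c = 818.88 → c = 204.72 px.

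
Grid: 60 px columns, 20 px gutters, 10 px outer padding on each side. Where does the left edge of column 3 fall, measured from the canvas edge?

170 px

Before column 3: the margin + 2 columns + 2 gutters.
Offset = 10 + 2·(60 + 20) = 10 + 160 = 170 px.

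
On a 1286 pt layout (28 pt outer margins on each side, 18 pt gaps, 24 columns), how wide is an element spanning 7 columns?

Take off 56 pt of margins, leaving 1230 pt.
Subtracting 23 gaps of 18 leaves 816 for 24 columns, so c = 34 pt.
Span of 7: 7·34 + 6·18 = 238 + 108 = 346 pt.

346 pt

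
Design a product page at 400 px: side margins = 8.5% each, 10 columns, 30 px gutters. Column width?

Each margin = 8.5% of 400 = 34 px; content = 400 − 2·34 = 332 px.
332 − 9·30 = 62; ÷10 gives c = 6.2 px.

6.2 px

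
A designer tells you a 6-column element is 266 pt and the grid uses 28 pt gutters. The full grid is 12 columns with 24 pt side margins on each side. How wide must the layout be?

266 − 5·28 = 126; ÷6 gives c = 21 pt.
Adding margins, columns and gutters: 48 + 252 + 308 = 608 pt.

608 pt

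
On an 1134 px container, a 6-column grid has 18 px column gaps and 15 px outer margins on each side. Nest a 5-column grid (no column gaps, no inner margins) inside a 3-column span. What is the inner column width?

Outer content = 1134 − 2·15 = 1104 px.
6c + 5·18 = 1104 → 6c = 1014 → c = 169 px.
3-column span = 3·169 + 2·18 = 543 px.
With no column gaps, each column is 543/5 = 108.6 px.

108.6 px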